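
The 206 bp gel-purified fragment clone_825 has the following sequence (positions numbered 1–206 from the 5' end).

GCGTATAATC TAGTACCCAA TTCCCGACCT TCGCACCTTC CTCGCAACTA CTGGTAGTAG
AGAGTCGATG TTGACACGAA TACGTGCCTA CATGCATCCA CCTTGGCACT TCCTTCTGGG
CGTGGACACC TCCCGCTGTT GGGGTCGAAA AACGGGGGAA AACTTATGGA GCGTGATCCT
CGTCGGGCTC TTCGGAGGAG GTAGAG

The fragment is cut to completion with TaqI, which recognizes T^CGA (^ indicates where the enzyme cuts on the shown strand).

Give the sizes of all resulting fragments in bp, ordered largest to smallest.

80, 65, 61 bp

TaqI sites (TCGA) start at positions 65, 145.
TaqI cuts after the first base of each site, so after positions 65, 145.
Linear molecule, 2 cuts → 3 fragments:
  1–65 → 65 bp
  66–145 → 80 bp
  146–206 → 61 bp
Sorted largest to smallest: 80, 65, 61 bp.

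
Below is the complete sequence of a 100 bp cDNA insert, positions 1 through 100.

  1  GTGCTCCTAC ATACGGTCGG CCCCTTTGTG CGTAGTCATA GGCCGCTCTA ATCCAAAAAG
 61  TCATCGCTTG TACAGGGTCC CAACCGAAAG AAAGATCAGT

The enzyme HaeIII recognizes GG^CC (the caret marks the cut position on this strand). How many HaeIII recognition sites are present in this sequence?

GGCC occurs starting at positions 19, 41.
HaeIII cuts at 2 sites.

2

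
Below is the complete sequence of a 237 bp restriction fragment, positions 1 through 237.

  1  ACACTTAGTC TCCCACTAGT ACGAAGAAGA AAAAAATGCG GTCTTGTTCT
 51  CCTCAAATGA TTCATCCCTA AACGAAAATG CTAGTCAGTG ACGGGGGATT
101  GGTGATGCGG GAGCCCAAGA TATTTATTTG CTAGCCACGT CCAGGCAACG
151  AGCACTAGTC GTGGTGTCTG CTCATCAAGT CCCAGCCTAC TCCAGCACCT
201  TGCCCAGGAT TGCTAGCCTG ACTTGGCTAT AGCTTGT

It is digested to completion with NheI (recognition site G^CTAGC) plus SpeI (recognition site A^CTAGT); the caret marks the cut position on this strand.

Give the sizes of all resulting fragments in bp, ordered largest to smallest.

NheI sites (GCTAGC) start at positions 130, 212.
NheI cuts after the first base of each site, so after positions 130, 212.
SpeI sites (ACTAGT) start at positions 15, 154.
SpeI cuts after the first base of each site, so after positions 15, 154.
Combined cut positions: 15, 130, 154, 212.
Linear molecule, 4 cuts → 5 fragments:
  1–15 → 15 bp
  16–130 → 115 bp
  131–154 → 24 bp
  155–212 → 58 bp
  213–237 → 25 bp
Sorted largest to smallest: 115, 58, 25, 24, 15 bp.

115, 58, 25, 24, 15 bp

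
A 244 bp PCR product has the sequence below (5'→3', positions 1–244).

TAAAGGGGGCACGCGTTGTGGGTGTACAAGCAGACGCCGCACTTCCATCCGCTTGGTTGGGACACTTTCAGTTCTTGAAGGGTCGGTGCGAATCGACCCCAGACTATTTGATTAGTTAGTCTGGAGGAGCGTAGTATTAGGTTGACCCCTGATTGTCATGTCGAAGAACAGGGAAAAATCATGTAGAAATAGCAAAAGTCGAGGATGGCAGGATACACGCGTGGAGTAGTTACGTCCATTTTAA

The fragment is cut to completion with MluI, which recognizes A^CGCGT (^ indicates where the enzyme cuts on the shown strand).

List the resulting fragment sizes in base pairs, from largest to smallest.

206, 27, 11 bp

MluI sites (ACGCGT) start at positions 11, 217.
MluI cuts after the first base of each site, so after positions 11, 217.
Linear molecule, 2 cuts → 3 fragments:
  1–11 → 11 bp
  12–217 → 206 bp
  218–244 → 27 bp
Sorted largest to smallest: 206, 27, 11 bp.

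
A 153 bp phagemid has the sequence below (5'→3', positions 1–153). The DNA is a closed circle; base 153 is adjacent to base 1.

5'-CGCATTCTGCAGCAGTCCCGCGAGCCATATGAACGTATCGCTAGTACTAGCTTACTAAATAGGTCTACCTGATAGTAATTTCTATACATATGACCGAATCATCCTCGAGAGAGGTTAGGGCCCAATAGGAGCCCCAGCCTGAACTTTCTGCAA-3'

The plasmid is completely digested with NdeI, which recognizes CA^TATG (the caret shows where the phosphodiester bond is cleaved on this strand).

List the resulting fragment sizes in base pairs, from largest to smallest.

NdeI sites (CATATG) start at positions 26, 87.
NdeI cuts after base 2 of each site, so after positions 27, 88.
Circular molecule, 2 cuts → 2 fragments:
  28–88 → 61 bp
  89–153 then 1–27 → 65 + 27 = 92 bp
Sorted largest to smallest: 92, 61 bp.

92, 61 bp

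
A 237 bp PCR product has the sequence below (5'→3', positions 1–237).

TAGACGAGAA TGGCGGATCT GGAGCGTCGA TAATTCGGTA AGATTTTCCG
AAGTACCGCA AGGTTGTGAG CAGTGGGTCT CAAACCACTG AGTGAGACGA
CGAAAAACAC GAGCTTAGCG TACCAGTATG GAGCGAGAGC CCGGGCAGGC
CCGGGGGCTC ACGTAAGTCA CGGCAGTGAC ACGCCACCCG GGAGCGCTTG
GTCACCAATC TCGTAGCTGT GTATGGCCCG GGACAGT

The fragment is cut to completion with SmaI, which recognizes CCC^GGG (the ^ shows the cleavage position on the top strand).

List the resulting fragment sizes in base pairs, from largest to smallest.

142, 40, 37, 10, 8 bp

SmaI sites (CCCGGG) start at positions 140, 150, 187, 227.
SmaI cuts after base 3 of each site, so after positions 142, 152, 189, 229.
Linear molecule, 4 cuts → 5 fragments:
  1–142 → 142 bp
  143–152 → 10 bp
  153–189 → 37 bp
  190–229 → 40 bp
  230–237 → 8 bp
Sorted largest to smallest: 142, 40, 37, 10, 8 bp.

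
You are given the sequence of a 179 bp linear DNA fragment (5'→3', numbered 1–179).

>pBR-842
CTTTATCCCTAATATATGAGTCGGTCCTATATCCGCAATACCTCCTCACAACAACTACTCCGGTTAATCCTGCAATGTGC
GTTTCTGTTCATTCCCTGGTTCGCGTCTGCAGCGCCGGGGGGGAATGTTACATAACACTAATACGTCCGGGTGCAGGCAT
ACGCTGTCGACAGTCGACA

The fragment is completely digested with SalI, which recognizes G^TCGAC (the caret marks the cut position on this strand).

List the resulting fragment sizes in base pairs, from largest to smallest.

SalI sites (GTCGAC) start at positions 166, 173.
SalI cuts after the first base of each site, so after positions 166, 173.
Linear molecule, 2 cuts → 3 fragments:
  1–166 → 166 bp
  167–173 → 7 bp
  174–179 → 6 bp
Sorted largest to smallest: 166, 7, 6 bp.

166, 7, 6 bp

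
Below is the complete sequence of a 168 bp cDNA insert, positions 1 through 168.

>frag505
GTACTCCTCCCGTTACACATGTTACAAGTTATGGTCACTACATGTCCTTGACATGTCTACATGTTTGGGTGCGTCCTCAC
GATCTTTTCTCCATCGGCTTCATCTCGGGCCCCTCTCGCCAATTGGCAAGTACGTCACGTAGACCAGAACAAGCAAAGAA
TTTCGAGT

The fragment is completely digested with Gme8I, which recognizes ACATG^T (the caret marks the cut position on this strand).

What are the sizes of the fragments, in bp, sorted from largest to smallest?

Gme8I sites (ACATGT) start at positions 17, 40, 51, 59.
Gme8I cuts after base 5 of each site (before the last base), so after positions 21, 44, 55, 63.
Linear molecule, 4 cuts → 5 fragments:
  1–21 → 21 bp
  22–44 → 23 bp
  45–55 → 11 bp
  56–63 → 8 bp
  64–168 → 105 bp
Sorted largest to smallest: 105, 23, 21, 11, 8 bp.

105, 23, 21, 11, 8 bp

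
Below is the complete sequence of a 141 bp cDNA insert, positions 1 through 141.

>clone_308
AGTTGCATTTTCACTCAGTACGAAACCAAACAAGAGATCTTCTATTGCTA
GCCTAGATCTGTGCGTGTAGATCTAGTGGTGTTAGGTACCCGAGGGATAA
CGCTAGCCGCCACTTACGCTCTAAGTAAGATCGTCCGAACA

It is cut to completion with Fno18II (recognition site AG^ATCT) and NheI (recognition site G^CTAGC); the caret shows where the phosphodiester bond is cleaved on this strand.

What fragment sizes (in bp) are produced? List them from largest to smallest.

Fno18II sites (AGATCT) start at positions 35, 55, 69.
Fno18II cuts after base 2 of each site, so after positions 36, 56, 70.
NheI sites (GCTAGC) start at positions 47, 102.
NheI cuts after the first base of each site, so after positions 47, 102.
Combined cut positions: 36, 47, 56, 70, 102.
Linear molecule, 5 cuts → 6 fragments:
  1–36 → 36 bp
  37–47 → 11 bp
  48–56 → 9 bp
  57–70 → 14 bp
  71–102 → 32 bp
  103–141 → 39 bp
Sorted largest to smallest: 39, 36, 32, 14, 11, 9 bp.

39, 36, 32, 14, 11, 9 bp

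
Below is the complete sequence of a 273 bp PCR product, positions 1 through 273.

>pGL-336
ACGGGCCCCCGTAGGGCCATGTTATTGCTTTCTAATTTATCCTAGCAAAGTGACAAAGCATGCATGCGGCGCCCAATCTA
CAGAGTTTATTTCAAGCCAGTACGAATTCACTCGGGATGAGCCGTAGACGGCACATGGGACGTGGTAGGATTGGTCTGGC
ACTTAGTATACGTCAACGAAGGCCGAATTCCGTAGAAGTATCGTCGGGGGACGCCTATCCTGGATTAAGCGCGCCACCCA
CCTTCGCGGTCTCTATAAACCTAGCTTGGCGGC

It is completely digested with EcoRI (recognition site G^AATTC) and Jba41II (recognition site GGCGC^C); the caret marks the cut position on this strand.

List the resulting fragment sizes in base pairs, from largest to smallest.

EcoRI sites (GAATTC) start at positions 104, 185.
EcoRI cuts after the first base of each site, so after positions 104, 185.
The Jba41II site (GGCGCC) starts at position 68.
Jba41II cuts after base 5 of each site (before the last base), so after position 72.
Combined cut positions: 72, 104, 185.
Linear molecule, 3 cuts → 4 fragments:
  1–72 → 72 bp
  73–104 → 32 bp
  105–185 → 81 bp
  186–273 → 88 bp
Sorted largest to smallest: 88, 81, 72, 32 bp.

88, 81, 72, 32 bp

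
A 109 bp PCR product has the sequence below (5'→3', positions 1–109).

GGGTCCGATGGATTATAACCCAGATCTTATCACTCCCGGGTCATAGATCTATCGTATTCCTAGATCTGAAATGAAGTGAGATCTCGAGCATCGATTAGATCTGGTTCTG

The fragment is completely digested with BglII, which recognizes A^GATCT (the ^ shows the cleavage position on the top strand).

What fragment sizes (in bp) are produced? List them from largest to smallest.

23, 22, 18, 17, 17, 12 bp

BglII sites (AGATCT) start at positions 22, 45, 62, 79, 97.
BglII cuts after the first base of each site, so after positions 22, 45, 62, 79, 97.
Linear molecule, 5 cuts → 6 fragments:
  1–22 → 22 bp
  23–45 → 23 bp
  46–62 → 17 bp
  63–79 → 17 bp
  80–97 → 18 bp
  98–109 → 12 bp
Sorted largest to smallest: 23, 22, 18, 17, 17, 12 bp.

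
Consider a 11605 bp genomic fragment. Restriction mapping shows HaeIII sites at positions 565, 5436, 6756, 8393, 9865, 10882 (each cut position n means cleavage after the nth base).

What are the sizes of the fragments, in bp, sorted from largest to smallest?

Linear molecule, 6 cuts → 7 fragments:
  565 − 0 = 565 bp
  5436 − 565 = 4871 bp
  6756 − 5436 = 1320 bp
  8393 − 6756 = 1637 bp
  9865 − 8393 = 1472 bp
  10882 − 9865 = 1017 bp
  11605 − 10882 = 723 bp
Sorted largest to smallest: 4871, 1637, 1472, 1320, 1017, 723, 565 bp.

4871, 1637, 1472, 1320, 1017, 723, 565 bp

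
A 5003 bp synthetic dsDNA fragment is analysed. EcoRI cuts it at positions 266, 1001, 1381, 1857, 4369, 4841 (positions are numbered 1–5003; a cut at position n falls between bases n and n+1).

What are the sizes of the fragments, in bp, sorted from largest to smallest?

2512, 735, 476, 472, 380, 266, 162 bp

Linear molecule, 6 cuts → 7 fragments:
  266 − 0 = 266 bp
  1001 − 266 = 735 bp
  1381 − 1001 = 380 bp
  1857 − 1381 = 476 bp
  4369 − 1857 = 2512 bp
  4841 − 4369 = 472 bp
  5003 − 4841 = 162 bp
Sorted largest to smallest: 2512, 735, 476, 472, 380, 266, 162 bp.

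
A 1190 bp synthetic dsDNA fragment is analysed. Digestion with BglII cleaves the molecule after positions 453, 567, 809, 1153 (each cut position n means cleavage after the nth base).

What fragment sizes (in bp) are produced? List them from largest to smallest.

453, 344, 242, 114, 37 bp

Linear molecule, 4 cuts → 5 fragments:
  453 − 0 = 453 bp
  567 − 453 = 114 bp
  809 − 567 = 242 bp
  1153 − 809 = 344 bp
  1190 − 1153 = 37 bp
Sorted largest to smallest: 453, 344, 242, 114, 37 bp.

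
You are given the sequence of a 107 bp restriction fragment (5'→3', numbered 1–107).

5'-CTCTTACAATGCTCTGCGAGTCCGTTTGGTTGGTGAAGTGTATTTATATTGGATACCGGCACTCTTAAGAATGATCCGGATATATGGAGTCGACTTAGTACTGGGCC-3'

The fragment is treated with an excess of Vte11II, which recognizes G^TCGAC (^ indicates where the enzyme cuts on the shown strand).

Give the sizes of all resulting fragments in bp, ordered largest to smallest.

89, 18 bp

The Vte11II site (GTCGAC) starts at position 89.
Vte11II cuts after the first base of each site, so after position 89.
Linear molecule, 1 cut → 2 fragments:
  1–89 → 89 bp
  90–107 → 18 bp
Sorted largest to smallest: 89, 18 bp.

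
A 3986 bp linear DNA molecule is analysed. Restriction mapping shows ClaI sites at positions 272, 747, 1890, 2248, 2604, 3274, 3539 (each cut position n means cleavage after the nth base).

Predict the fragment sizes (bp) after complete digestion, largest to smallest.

1143, 670, 475, 447, 358, 356, 272, 265 bp

Linear molecule, 7 cuts → 8 fragments:
  272 − 0 = 272 bp
  747 − 272 = 475 bp
  1890 − 747 = 1143 bp
  2248 − 1890 = 358 bp
  2604 − 2248 = 356 bp
  3274 − 2604 = 670 bp
  3539 − 3274 = 265 bp
  3986 − 3539 = 447 bp
Sorted largest to smallest: 1143, 670, 475, 447, 358, 356, 272, 265 bp.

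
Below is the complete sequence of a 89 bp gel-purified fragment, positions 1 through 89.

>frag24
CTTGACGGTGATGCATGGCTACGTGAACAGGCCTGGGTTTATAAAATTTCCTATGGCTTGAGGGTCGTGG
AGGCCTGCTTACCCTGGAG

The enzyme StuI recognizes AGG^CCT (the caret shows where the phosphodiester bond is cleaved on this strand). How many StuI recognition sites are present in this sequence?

AGGCCT occurs starting at positions 29, 71.
StuI cuts at 2 sites.

2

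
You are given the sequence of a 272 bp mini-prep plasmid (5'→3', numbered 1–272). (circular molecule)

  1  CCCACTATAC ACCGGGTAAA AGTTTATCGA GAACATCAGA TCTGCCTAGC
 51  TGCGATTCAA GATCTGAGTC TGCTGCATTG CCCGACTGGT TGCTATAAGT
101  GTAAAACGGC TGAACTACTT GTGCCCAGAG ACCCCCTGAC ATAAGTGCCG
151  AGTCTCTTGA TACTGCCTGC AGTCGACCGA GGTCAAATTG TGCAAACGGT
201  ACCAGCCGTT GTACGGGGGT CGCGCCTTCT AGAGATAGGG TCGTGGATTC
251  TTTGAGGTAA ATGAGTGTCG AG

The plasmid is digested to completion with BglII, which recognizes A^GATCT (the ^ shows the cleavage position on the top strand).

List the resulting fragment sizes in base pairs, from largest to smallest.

BglII sites (AGATCT) start at positions 38, 60.
BglII cuts after the first base of each site, so after positions 38, 60.
Circular molecule, 2 cuts → 2 fragments:
  39–60 → 22 bp
  61–272 then 1–38 → 212 + 38 = 250 bp
Sorted largest to smallest: 250, 22 bp.

250, 22 bp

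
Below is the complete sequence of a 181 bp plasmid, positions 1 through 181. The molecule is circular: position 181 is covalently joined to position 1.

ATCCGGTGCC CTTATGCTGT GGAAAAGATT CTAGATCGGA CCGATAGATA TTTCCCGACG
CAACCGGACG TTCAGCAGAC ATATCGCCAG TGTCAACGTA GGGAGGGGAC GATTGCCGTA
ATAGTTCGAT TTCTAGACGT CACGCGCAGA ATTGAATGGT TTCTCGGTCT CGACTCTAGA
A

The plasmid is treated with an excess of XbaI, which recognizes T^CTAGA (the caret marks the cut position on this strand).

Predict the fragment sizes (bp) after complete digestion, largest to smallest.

102, 43, 36 bp

XbaI sites (TCTAGA) start at positions 30, 132, 175.
XbaI cuts after the first base of each site, so after positions 30, 132, 175.
Circular molecule, 3 cuts → 3 fragments:
  31–132 → 102 bp
  133–175 → 43 bp
  176–181 then 1–30 → 6 + 30 = 36 bp
Sorted largest to smallest: 102, 43, 36 bp.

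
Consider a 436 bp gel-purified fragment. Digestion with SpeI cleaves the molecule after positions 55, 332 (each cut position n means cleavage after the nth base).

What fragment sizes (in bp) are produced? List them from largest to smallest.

Linear molecule, 2 cuts → 3 fragments:
  55 − 0 = 55 bp
  332 − 55 = 277 bp
  436 − 332 = 104 bp
Sorted largest to smallest: 277, 104, 55 bp.

277, 104, 55 bp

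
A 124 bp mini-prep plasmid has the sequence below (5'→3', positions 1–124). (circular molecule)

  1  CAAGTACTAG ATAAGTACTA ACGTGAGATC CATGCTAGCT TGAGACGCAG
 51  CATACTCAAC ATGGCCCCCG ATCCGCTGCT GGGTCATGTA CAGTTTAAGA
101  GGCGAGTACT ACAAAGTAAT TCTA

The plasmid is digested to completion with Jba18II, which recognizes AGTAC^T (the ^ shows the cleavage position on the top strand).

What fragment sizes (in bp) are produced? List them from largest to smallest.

91, 22, 11 bp

Jba18II sites (AGTACT) start at positions 3, 14, 105.
Jba18II cuts after base 5 of each site (before the last base), so after positions 7, 18, 109.
Circular molecule, 3 cuts → 3 fragments:
  8–18 → 11 bp
  19–109 → 91 bp
  110–124 then 1–7 → 15 + 7 = 22 bp
Sorted largest to smallest: 91, 22, 11 bp.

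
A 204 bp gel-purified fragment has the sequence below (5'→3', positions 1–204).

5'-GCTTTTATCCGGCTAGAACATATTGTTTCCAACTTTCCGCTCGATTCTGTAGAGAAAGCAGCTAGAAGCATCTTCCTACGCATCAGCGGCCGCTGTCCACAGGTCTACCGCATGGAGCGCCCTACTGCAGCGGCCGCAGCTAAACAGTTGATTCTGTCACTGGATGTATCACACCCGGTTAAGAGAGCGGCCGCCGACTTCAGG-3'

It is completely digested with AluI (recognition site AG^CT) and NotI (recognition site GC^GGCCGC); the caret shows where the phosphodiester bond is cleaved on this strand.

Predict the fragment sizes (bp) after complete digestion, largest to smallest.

61, 49, 44, 26, 16, 8 bp

AluI sites (AGCT) start at positions 60, 138.
AluI cuts after base 2 of each site, so after positions 61, 139.
NotI sites (GCGGCCGC) start at positions 86, 130, 187.
NotI cuts after base 2 of each site, so after positions 87, 131, 188.
Combined cut positions: 61, 87, 131, 139, 188.
Linear molecule, 5 cuts → 6 fragments:
  1–61 → 61 bp
  62–87 → 26 bp
  88–131 → 44 bp
  132–139 → 8 bp
  140–188 → 49 bp
  189–204 → 16 bp
Sorted largest to smallest: 61, 49, 44, 26, 16, 8 bp.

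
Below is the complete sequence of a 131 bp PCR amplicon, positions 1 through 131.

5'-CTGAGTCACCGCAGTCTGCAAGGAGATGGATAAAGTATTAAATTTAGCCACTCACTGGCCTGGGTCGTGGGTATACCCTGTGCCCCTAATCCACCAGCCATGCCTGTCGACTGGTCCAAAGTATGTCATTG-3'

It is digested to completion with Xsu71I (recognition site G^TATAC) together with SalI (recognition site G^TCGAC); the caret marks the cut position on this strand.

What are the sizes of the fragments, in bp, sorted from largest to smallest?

71, 35, 25 bp

The Xsu71I site (GTATAC) starts at position 71.
Xsu71I cuts after the first base of each site, so after position 71.
The SalI site (GTCGAC) starts at position 106.
SalI cuts after the first base of each site, so after position 106.
Combined cut positions: 71, 106.
Linear molecule, 2 cuts → 3 fragments:
  1–71 → 71 bp
  72–106 → 35 bp
  107–131 → 25 bp
Sorted largest to smallest: 71, 35, 25 bp.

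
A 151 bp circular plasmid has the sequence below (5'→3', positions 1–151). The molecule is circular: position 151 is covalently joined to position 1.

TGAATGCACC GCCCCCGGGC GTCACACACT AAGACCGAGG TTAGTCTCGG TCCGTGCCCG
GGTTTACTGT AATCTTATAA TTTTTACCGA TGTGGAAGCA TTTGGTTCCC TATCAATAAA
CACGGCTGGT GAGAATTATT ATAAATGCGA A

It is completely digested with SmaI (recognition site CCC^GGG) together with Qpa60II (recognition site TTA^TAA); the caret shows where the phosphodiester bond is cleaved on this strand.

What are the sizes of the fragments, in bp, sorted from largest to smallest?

64, 43, 26, 18 bp

SmaI sites (CCCGGG) start at positions 14, 57.
SmaI cuts after base 3 of each site, so after positions 16, 59.
Qpa60II sites (TTATAA) start at positions 75, 139.
Qpa60II cuts after base 3 of each site, so after positions 77, 141.
Combined cut positions: 16, 59, 77, 141.
Circular molecule, 4 cuts → 4 fragments:
  17–59 → 43 bp
  60–77 → 18 bp
  78–141 → 64 bp
  142–151 then 1–16 → 10 + 16 = 26 bp
Sorted largest to smallest: 64, 43, 26, 18 bp.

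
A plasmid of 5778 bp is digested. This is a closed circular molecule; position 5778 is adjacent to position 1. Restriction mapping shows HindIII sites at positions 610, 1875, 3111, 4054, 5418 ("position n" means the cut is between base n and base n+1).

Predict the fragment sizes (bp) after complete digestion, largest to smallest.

Circular molecule, 5 cuts → 5 fragments:
  1875 − 610 = 1265 bp
  3111 − 1875 = 1236 bp
  4054 − 3111 = 943 bp
  5418 − 4054 = 1364 bp
  wrap: 5778 − 5418 + 610 = 970 bp
Sorted largest to smallest: 1364, 1265, 1236, 970, 943 bp.

1364, 1265, 1236, 970, 943 bp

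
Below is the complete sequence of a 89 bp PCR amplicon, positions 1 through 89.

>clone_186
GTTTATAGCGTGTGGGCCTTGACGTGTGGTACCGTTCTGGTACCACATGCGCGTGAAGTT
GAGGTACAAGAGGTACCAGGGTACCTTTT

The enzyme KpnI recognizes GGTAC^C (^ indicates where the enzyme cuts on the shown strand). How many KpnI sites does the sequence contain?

4

GGTACC occurs starting at positions 28, 39, 72, 80.
KpnI cuts at 4 sites.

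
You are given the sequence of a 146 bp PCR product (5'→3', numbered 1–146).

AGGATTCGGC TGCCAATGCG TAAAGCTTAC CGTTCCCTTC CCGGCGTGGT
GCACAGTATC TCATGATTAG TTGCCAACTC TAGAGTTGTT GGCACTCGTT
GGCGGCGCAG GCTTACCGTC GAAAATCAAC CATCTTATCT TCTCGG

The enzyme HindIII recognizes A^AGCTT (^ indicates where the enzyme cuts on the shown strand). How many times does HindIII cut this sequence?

AAGCTT occurs starting at position 23.
HindIII cuts at 1 site.

1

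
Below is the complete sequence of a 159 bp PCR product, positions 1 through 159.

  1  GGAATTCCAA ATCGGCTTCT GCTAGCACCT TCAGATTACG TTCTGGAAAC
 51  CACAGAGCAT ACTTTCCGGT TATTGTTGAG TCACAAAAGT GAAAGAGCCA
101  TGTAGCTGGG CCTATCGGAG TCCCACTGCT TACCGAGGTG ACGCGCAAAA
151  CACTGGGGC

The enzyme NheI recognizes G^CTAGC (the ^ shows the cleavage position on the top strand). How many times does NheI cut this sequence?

1

GCTAGC occurs starting at position 21.
NheI cuts at 1 site.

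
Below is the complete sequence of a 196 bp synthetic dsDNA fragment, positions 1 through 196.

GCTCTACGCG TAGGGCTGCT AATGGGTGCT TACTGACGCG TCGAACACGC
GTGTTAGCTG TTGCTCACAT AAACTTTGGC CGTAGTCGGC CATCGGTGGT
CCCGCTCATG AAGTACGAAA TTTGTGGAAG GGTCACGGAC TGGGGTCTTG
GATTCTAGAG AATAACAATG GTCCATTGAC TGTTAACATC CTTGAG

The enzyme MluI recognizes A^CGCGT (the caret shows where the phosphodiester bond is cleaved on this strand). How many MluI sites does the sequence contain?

3

ACGCGT occurs starting at positions 6, 36, 47.
MluI cuts at 3 sites.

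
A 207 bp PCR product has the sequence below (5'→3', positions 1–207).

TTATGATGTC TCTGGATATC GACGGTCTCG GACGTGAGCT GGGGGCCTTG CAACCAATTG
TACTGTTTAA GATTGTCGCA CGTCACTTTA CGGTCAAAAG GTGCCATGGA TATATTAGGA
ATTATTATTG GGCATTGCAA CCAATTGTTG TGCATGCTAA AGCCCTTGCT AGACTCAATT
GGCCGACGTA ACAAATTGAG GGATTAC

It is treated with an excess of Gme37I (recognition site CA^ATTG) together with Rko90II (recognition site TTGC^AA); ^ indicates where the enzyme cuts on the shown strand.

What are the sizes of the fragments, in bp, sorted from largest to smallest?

82, 51, 34, 30, 5, 5 bp

Gme37I sites (CAATTG) start at positions 55, 142, 176.
Gme37I cuts after base 2 of each site, so after positions 56, 143, 177.
Rko90II sites (TTGCAA) start at positions 48, 135.
Rko90II cuts after base 4 of each site, so after positions 51, 138.
Combined cut positions: 51, 56, 138, 143, 177.
Linear molecule, 5 cuts → 6 fragments:
  1–51 → 51 bp
  52–56 → 5 bp
  57–138 → 82 bp
  139–143 → 5 bp
  144–177 → 34 bp
  178–207 → 30 bp
Sorted largest to smallest: 82, 51, 34, 30, 5, 5 bp.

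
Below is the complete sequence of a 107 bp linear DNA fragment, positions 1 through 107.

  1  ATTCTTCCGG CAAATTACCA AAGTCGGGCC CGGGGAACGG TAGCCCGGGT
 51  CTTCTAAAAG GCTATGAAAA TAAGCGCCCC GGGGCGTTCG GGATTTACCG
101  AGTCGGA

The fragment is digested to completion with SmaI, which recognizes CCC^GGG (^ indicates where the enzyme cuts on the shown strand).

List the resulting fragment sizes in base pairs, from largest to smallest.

34, 31, 27, 15 bp

SmaI sites (CCCGGG) start at positions 29, 44, 78.
SmaI cuts after base 3 of each site, so after positions 31, 46, 80.
Linear molecule, 3 cuts → 4 fragments:
  1–31 → 31 bp
  32–46 → 15 bp
  47–80 → 34 bp
  81–107 → 27 bp
Sorted largest to smallest: 34, 31, 27, 15 bp.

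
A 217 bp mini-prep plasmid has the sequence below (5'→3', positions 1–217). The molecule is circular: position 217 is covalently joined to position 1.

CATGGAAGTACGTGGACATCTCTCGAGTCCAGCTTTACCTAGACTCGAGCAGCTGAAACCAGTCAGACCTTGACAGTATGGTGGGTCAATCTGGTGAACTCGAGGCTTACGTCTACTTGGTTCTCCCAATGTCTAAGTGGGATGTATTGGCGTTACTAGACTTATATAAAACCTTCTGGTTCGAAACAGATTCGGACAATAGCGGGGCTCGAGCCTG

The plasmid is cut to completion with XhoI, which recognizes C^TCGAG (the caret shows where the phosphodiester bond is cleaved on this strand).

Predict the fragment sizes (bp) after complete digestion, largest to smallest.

109, 55, 31, 22 bp

XhoI sites (CTCGAG) start at positions 22, 44, 99, 208.
XhoI cuts after the first base of each site, so after positions 22, 44, 99, 208.
Circular molecule, 4 cuts → 4 fragments:
  23–44 → 22 bp
  45–99 → 55 bp
  100–208 → 109 bp
  209–217 then 1–22 → 9 + 22 = 31 bp
Sorted largest to smallest: 109, 55, 31, 22 bp.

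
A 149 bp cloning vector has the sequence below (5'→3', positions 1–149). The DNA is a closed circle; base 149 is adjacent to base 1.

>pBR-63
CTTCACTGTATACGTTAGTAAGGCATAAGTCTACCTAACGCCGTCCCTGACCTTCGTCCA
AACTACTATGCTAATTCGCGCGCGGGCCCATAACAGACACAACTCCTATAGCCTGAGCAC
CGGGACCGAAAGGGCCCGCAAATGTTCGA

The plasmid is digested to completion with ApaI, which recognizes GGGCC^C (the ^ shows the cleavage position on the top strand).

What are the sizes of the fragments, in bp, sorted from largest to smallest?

101, 48 bp

ApaI sites (GGGCCC) start at positions 84, 132.
ApaI cuts after base 5 of each site (before the last base), so after positions 88, 136.
Circular molecule, 2 cuts → 2 fragments:
  89–136 → 48 bp
  137–149 then 1–88 → 13 + 88 = 101 bp
Sorted largest to smallest: 101, 48 bp.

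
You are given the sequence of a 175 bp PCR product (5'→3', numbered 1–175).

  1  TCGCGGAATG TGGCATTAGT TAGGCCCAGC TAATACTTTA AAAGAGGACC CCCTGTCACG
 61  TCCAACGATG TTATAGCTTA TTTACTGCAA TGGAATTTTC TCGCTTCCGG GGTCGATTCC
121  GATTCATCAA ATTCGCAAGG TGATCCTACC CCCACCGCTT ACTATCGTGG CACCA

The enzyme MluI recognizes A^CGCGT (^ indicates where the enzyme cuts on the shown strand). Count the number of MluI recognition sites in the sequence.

0

No occurrence of ACGCGT is present in the sequence.
MluI does not cut: 0 sites.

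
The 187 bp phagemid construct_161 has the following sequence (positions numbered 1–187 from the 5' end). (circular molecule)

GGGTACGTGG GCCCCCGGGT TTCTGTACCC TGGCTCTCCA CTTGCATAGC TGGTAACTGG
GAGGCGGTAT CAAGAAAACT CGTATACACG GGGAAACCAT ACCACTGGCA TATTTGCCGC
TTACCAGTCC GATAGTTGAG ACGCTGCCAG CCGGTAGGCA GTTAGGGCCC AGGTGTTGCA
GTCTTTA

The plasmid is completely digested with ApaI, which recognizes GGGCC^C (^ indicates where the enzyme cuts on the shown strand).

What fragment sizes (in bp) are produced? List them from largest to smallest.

156, 31 bp

ApaI sites (GGGCCC) start at positions 9, 165.
ApaI cuts after base 5 of each site (before the last base), so after positions 13, 169.
Circular molecule, 2 cuts → 2 fragments:
  14–169 → 156 bp
  170–187 then 1–13 → 18 + 13 = 31 bp
Sorted largest to smallest: 156, 31 bp.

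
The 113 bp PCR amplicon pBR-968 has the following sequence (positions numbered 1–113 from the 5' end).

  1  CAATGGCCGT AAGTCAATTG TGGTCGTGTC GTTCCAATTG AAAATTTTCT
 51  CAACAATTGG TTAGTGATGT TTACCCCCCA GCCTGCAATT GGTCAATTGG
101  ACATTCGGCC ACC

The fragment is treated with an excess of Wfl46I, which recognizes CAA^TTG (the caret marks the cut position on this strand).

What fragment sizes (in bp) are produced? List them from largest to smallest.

32, 20, 19, 17, 17, 8 bp

Wfl46I sites (CAATTG) start at positions 15, 35, 54, 86, 94.
Wfl46I cuts after base 3 of each site, so after positions 17, 37, 56, 88, 96.
Linear molecule, 5 cuts → 6 fragments:
  1–17 → 17 bp
  18–37 → 20 bp
  38–56 → 19 bp
  57–88 → 32 bp
  89–96 → 8 bp
  97–113 → 17 bp
Sorted largest to smallest: 32, 20, 19, 17, 17, 8 bp.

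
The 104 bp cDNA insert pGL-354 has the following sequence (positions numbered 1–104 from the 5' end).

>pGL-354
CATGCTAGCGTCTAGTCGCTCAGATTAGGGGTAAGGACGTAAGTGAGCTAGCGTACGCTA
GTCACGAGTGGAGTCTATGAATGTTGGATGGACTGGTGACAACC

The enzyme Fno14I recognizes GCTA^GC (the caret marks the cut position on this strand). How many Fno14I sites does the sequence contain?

2

GCTAGC occurs starting at positions 4, 47.
Fno14I cuts at 2 sites.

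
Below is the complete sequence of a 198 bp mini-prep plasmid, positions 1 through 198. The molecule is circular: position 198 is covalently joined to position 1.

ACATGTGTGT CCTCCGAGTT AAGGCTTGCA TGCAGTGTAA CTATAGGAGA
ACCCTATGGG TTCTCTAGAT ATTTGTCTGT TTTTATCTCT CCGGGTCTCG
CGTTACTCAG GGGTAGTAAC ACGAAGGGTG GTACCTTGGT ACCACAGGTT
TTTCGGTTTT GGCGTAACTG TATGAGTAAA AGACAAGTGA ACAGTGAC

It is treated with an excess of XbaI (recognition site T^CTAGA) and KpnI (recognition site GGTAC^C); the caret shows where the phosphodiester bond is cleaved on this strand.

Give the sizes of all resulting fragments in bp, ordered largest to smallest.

120, 70, 8 bp

The XbaI site (TCTAGA) starts at position 64.
XbaI cuts after the first base of each site, so after position 64.
KpnI sites (GGTACC) start at positions 130, 138.
KpnI cuts after base 5 of each site (before the last base), so after positions 134, 142.
Combined cut positions: 64, 134, 142.
Circular molecule, 3 cuts → 3 fragments:
  65–134 → 70 bp
  135–142 → 8 bp
  143–198 then 1–64 → 56 + 64 = 120 bp
Sorted largest to smallest: 120, 70, 8 bp.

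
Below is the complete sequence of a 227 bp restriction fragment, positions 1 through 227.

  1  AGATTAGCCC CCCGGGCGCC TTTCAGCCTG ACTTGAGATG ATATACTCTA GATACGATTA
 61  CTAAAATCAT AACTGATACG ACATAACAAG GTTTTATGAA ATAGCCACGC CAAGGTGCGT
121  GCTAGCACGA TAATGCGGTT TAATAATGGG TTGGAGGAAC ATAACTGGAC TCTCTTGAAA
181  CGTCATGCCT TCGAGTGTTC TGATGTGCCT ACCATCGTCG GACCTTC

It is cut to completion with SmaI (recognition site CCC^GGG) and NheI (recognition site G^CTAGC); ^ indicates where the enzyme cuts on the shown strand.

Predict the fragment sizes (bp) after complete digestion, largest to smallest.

108, 106, 13 bp

The SmaI site (CCCGGG) starts at position 11.
SmaI cuts after base 3 of each site, so after position 13.
The NheI site (GCTAGC) starts at position 121.
NheI cuts after the first base of each site, so after position 121.
Combined cut positions: 13, 121.
Linear molecule, 2 cuts → 3 fragments:
  1–13 → 13 bp
  14–121 → 108 bp
  122–227 → 106 bp
Sorted largest to smallest: 108, 106, 13 bp.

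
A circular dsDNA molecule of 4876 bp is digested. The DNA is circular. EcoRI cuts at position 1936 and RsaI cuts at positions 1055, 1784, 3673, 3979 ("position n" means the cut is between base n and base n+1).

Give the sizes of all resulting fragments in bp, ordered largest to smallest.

1952, 1737, 729, 306, 152 bp

Combined cut positions (sorted): 1055, 1784, 1936, 3673, 3979.
Circular molecule, 5 cuts → 5 fragments:
  1784 − 1055 = 729 bp
  1936 − 1784 = 152 bp
  3673 − 1936 = 1737 bp
  3979 − 3673 = 306 bp
  wrap: 4876 − 3979 + 1055 = 1952 bp
Sorted largest to smallest: 1952, 1737, 729, 306, 152 bp.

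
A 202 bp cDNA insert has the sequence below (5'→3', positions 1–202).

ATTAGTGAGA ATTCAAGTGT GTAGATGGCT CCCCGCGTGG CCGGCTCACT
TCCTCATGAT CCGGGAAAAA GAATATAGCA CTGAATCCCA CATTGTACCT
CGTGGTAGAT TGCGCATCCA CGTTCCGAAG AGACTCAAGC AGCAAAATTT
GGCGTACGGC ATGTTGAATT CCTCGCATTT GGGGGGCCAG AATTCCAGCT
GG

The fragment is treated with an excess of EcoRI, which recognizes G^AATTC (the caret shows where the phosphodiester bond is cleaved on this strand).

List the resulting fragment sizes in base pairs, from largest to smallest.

EcoRI sites (GAATTC) start at positions 9, 166, 190.
EcoRI cuts after the first base of each site, so after positions 9, 166, 190.
Linear molecule, 3 cuts → 4 fragments:
  1–9 → 9 bp
  10–166 → 157 bp
  167–190 → 24 bp
  191–202 → 12 bp
Sorted largest to smallest: 157, 24, 12, 9 bp.

157, 24, 12, 9 bp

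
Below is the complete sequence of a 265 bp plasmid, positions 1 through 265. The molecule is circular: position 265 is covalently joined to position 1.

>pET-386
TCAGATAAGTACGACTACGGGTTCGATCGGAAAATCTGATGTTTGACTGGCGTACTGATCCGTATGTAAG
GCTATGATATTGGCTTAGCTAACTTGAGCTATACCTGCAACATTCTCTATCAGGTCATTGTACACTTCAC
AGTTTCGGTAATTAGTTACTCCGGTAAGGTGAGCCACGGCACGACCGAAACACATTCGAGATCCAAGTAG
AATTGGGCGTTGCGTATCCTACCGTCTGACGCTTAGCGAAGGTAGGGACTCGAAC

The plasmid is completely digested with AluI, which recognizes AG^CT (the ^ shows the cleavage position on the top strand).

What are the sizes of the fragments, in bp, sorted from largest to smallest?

255, 10 bp

AluI sites (AGCT) start at positions 87, 97.
AluI cuts after base 2 of each site, so after positions 88, 98.
Circular molecule, 2 cuts → 2 fragments:
  89–98 → 10 bp
  99–265 then 1–88 → 167 + 88 = 255 bp
Sorted largest to smallest: 255, 10 bp.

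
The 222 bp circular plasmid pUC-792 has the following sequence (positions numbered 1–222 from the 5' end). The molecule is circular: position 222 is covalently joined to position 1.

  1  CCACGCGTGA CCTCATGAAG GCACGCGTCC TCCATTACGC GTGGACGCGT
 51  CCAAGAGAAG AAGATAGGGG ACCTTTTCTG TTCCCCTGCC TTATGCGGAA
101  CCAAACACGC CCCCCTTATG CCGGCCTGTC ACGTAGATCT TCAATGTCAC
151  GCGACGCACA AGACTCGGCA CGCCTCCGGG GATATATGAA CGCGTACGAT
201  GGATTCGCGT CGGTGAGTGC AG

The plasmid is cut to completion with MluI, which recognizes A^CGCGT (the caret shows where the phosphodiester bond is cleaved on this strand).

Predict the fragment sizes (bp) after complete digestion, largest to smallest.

MluI sites (ACGCGT) start at positions 3, 23, 37, 45, 190.
MluI cuts after the first base of each site, so after positions 3, 23, 37, 45, 190.
Circular molecule, 5 cuts → 5 fragments:
  4–23 → 20 bp
  24–37 → 14 bp
  38–45 → 8 bp
  46–190 → 145 bp
  191–222 then 1–3 → 32 + 3 = 35 bp
Sorted largest to smallest: 145, 35, 20, 14, 8 bp.

145, 35, 20, 14, 8 bp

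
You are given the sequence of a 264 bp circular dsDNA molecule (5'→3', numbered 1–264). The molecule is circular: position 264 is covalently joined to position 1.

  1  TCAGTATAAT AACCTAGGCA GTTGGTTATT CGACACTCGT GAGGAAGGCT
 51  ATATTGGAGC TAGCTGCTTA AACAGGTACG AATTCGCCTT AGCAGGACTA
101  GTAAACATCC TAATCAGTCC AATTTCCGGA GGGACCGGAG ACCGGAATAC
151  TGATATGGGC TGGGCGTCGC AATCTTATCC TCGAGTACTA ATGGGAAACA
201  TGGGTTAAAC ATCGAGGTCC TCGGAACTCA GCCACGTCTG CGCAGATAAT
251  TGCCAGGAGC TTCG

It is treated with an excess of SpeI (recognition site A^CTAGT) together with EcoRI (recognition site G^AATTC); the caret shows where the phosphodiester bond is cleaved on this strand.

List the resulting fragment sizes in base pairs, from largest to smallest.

The SpeI site (ACTAGT) starts at position 97.
SpeI cuts after the first base of each site, so after position 97.
The EcoRI site (GAATTC) starts at position 80.
EcoRI cuts after the first base of each site, so after position 80.
Combined cut positions: 80, 97.
Circular molecule, 2 cuts → 2 fragments:
  81–97 → 17 bp
  98–264 then 1–80 → 167 + 80 = 247 bp
Sorted largest to smallest: 247, 17 bp.

247, 17 bp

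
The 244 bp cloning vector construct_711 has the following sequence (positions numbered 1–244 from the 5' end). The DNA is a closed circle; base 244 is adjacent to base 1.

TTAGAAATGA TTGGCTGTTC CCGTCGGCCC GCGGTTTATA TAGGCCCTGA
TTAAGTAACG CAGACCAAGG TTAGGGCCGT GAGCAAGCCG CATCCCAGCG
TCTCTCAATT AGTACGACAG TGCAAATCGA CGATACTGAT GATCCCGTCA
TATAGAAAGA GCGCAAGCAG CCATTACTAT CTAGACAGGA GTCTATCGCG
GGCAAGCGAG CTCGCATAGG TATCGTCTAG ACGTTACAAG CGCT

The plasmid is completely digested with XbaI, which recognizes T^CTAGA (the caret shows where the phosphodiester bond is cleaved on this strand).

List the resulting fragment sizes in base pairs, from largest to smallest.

XbaI sites (TCTAGA) start at positions 180, 226.
XbaI cuts after the first base of each site, so after positions 180, 226.
Circular molecule, 2 cuts → 2 fragments:
  181–226 → 46 bp
  227–244 then 1–180 → 18 + 180 = 198 bp
Sorted largest to smallest: 198, 46 bp.

198, 46 bp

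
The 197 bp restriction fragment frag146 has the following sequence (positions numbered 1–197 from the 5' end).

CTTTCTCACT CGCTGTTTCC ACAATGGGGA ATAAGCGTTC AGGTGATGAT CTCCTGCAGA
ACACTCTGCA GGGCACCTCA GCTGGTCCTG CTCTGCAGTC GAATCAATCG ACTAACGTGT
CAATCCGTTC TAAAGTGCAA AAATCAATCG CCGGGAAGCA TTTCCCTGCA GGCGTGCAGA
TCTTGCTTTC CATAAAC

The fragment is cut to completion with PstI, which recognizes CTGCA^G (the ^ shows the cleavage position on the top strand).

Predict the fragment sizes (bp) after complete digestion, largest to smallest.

PstI sites (CTGCAG) start at positions 54, 66, 93, 166.
PstI cuts after base 5 of each site (before the last base), so after positions 58, 70, 97, 170.
Linear molecule, 4 cuts → 5 fragments:
  1–58 → 58 bp
  59–70 → 12 bp
  71–97 → 27 bp
  98–170 → 73 bp
  171–197 → 27 bp
Sorted largest to smallest: 73, 58, 27, 27, 12 bp.

73, 58, 27, 27, 12 bp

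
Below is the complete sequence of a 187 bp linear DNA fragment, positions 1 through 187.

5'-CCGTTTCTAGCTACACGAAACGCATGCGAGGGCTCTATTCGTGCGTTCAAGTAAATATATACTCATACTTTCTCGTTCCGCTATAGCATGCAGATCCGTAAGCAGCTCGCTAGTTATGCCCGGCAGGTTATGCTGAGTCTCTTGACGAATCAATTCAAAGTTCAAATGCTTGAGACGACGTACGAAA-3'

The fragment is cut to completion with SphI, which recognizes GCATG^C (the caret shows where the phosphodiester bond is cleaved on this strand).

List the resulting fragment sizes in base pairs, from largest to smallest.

97, 64, 26 bp

SphI sites (GCATGC) start at positions 22, 86.
SphI cuts after base 5 of each site (before the last base), so after positions 26, 90.
Linear molecule, 2 cuts → 3 fragments:
  1–26 → 26 bp
  27–90 → 64 bp
  91–187 → 97 bp
Sorted largest to smallest: 97, 64, 26 bp.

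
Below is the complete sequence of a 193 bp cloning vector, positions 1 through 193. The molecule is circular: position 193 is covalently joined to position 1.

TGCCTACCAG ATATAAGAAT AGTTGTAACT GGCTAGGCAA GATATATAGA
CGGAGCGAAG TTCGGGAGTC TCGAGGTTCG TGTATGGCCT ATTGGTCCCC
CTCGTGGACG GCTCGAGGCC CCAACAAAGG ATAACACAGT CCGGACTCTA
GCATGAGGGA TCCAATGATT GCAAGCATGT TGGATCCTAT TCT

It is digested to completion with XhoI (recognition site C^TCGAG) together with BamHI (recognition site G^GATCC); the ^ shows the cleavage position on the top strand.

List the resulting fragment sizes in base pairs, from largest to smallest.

XhoI sites (CTCGAG) start at positions 70, 112.
XhoI cuts after the first base of each site, so after positions 70, 112.
BamHI sites (GGATCC) start at positions 158, 182.
BamHI cuts after the first base of each site, so after positions 158, 182.
Combined cut positions: 70, 112, 158, 182.
Circular molecule, 4 cuts → 4 fragments:
  71–112 → 42 bp
  113–158 → 46 bp
  159–182 → 24 bp
  183–193 then 1–70 → 11 + 70 = 81 bp
Sorted largest to smallest: 81, 46, 42, 24 bp.

81, 46, 42, 24 bp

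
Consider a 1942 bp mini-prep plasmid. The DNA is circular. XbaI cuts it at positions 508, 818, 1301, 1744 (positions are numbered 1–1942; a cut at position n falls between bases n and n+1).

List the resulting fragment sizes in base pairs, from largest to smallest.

Circular molecule, 4 cuts → 4 fragments:
  818 − 508 = 310 bp
  1301 − 818 = 483 bp
  1744 − 1301 = 443 bp
  wrap: 1942 − 1744 + 508 = 706 bp
Sorted largest to smallest: 706, 483, 443, 310 bp.

706, 483, 443, 310 bp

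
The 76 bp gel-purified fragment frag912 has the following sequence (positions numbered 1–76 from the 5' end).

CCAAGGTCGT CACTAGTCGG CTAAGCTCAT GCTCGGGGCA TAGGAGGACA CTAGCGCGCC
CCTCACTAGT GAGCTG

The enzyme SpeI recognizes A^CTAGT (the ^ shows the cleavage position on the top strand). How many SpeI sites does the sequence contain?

2

ACTAGT occurs starting at positions 12, 65.
SpeI cuts at 2 sites.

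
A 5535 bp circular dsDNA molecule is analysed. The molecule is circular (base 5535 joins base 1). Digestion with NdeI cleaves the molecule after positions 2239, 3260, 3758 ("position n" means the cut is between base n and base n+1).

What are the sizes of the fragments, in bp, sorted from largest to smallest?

Circular molecule, 3 cuts → 3 fragments:
  3260 − 2239 = 1021 bp
  3758 − 3260 = 498 bp
  wrap: 5535 − 3758 + 2239 = 4016 bp
Sorted largest to smallest: 4016, 1021, 498 bp.

4016, 1021, 498 bp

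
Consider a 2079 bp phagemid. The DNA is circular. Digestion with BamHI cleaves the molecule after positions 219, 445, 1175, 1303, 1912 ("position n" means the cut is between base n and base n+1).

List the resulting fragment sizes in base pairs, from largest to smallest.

Circular molecule, 5 cuts → 5 fragments:
  445 − 219 = 226 bp
  1175 − 445 = 730 bp
  1303 − 1175 = 128 bp
  1912 − 1303 = 609 bp
  wrap: 2079 − 1912 + 219 = 386 bp
Sorted largest to smallest: 730, 609, 386, 226, 128 bp.

730, 609, 386, 226, 128 bp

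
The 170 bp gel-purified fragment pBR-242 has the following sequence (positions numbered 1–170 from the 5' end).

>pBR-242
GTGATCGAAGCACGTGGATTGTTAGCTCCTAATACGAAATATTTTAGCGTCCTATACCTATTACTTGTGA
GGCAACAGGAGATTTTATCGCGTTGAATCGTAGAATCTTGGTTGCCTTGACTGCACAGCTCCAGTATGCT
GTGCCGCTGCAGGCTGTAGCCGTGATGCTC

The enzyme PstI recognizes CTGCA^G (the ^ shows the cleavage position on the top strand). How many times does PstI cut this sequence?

1

CTGCAG occurs starting at position 147.
PstI cuts at 1 site.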